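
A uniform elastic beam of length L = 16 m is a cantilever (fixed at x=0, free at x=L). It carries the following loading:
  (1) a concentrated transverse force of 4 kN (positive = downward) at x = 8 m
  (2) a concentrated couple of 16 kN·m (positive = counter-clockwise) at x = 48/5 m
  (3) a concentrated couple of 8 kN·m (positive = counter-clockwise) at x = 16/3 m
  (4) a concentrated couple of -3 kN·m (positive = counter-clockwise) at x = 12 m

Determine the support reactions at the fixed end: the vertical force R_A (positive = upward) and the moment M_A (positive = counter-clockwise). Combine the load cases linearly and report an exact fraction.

Load 1 — point force P=4 kN at a=8 m (b=L-a=8):
  R_A = P = 4 kN
  M_A = Pa = 4·8 = 32 kN·m
Load 2 — applied couple M₀=16 kN·m at a=48/5 m (b=L-a=32/5):
  R_A = 0 kN
  M_A = -M₀ = -16 kN·m
Load 3 — applied couple M₀=8 kN·m at a=16/3 m (b=L-a=32/3):
  R_A = 0 kN
  M_A = -M₀ = -8 kN·m
Load 4 — applied couple M₀=-3 kN·m at a=12 m (b=L-a=4):
  R_A = 0 kN
  M_A = -M₀ = -(-3) = 3 kN·m
Superposition: R_A = 4 kN, M_A = 11 kN·m

R_A = 4 kN, M_A = 11 kN·m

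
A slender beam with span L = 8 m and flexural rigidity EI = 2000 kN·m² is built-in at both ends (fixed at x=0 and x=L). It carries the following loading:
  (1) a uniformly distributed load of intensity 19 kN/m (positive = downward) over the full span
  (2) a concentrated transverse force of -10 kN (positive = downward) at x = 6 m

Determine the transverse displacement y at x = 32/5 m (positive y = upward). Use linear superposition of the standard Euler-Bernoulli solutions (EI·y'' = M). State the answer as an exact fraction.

y(32/5) = -17431/468750 m

Load 1 — uniform load w=19 kN/m over full span:
  y_1 = -wx²(L-x)²/(24EI) = -19·(32/5)²·(8-(32/5))²/(24·2000) = -9728/234375 m
Load 2 — point force P=-10 kN at a=6 m (b=L-a=2):
  y_2 = -Pa²(L-x)²(3bL-(3b+a)(L-x))/(6L³EI)  [x>a] = -(-10)·6²·(8-(32/5))²·(3·2·8-(3·2+6)·(8-(32/5)))/(6·8³·2000) = 27/6250 m
Superposition: y = Σ y_i = -17431/468750 m ≈ -0.037186 m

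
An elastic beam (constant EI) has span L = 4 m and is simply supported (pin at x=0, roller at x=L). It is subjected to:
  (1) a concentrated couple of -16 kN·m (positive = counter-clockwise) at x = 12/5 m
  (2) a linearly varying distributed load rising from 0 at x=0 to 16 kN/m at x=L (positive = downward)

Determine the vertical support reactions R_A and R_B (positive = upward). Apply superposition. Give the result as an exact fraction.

R_A = 20/3 kN, R_B = 76/3 kN

Load 1 — applied couple M₀=-16 kN·m at a=12/5 m (b=L-a=8/5):
  R_A = M₀/L = (-16)/4 = -4 kN
  R_B = -M₀/L = -(-16)/4 = 4 kN
Load 2 — triangular load w₀=16 kN/m (0→w₀ over full span):
  R_A = w₀L/6 = 16·4/6 = 32/3 kN
  R_B = w₀L/3 = 16·4/3 = 64/3 kN
Superposition: R_A = 20/3 kN, R_B = 76/3 kN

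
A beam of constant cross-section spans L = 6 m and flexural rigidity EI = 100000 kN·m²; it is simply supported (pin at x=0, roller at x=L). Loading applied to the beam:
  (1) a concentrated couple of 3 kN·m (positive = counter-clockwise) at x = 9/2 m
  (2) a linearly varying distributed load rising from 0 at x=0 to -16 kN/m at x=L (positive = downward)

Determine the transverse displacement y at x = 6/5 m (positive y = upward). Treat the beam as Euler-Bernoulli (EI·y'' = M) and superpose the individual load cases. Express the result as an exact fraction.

Load 1 — applied couple M₀=3 kN·m at a=9/2 m (b=L-a=3/2):
  y_1 = (M₀x³/(6L)+C₁x)/EI  [x≤a] with C₁=M₀(3b²-L²)/(6L)=-39/16 = (3·(6/5)³/(6·6)+(-39/16)·(6/5))/100000 = -2781/100000000 m
Load 2 — triangular load w₀=-16 kN/m (0→w₀ over full span):
  y_2 = -w₀x(7L⁴-10L²x²+3x⁴)/(360LEI) = -(-16)·(6/5)·(7·6⁴-10·6²·(6/5)²+3·(6/5)⁴)/(360·6·100000) = 37152/48828125 m
Superposition: y = Σ y_i = 9163287/12500000000 m ≈ 0.000733 m

y(6/5) = 9163287/12500000000 m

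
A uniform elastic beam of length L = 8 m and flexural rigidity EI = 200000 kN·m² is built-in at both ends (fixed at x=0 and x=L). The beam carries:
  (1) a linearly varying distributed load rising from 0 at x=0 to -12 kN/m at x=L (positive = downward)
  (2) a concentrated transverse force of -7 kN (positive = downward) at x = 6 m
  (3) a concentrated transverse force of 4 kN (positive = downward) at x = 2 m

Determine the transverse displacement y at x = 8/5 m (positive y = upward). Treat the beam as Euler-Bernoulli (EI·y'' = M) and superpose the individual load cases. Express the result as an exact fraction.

y(8/5) = 260461/2343750000 m

Load 1 — triangular load w₀=-12 kN/m (0→w₀ over full span):
  y_1 = -w₀x²(L-x)²(x+2L)/(120LEI) = -(-12)·(8/5)²·(8-(8/5))²·((8/5)+2·8)/(120·8·200000) = 5632/48828125 m
Load 2 — point force P=-7 kN at a=6 m (b=L-a=2):
  y_2 = -Pb²x²(3aL-(3a+b)x)/(6L³EI)  [x≤a] = -(-7)·2²·(8/5)²·(3·6·8-(3·6+2)·(8/5))/(6·8³·200000) = 49/3750000 m
Load 3 — point force P=4 kN at a=2 m (b=L-a=6):
  y_3 = -Pb²x²(3aL-(3a+b)x)/(6L³EI)  [x≤a] = -4·6²·(8/5)²·(3·2·8-(3·2+6)·(8/5))/(6·8³·200000) = -27/1562500 m
Superposition: y = Σ y_i = 260461/2343750000 m ≈ 0.000111 m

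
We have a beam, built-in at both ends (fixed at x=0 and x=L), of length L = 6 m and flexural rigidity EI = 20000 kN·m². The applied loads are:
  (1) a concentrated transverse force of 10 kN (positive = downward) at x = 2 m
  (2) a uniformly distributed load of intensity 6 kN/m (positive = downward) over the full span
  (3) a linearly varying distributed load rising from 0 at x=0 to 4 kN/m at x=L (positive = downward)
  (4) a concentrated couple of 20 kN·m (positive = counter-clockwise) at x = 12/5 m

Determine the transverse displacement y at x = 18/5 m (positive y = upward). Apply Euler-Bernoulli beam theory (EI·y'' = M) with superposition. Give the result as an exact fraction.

y(18/5) = -72029/58593750 m

Load 1 — point force P=10 kN at a=2 m (b=L-a=4):
  y_1 = -Pa²(L-x)²(3bL-(3b+a)(L-x))/(6L³EI)  [x>a] = -10·2²·(6-(18/5))²·(3·4·6-(3·4+2)·(6-(18/5)))/(6·6³·20000) = -16/46875 m
Load 2 — uniform load w=6 kN/m over full span:
  y_2 = -wx²(L-x)²/(24EI) = -6·(18/5)²·(6-(18/5))²/(24·20000) = -729/781250 m
Load 3 — triangular load w₀=4 kN/m (0→w₀ over full span):
  y_3 = -w₀x²(L-x)²(x+2L)/(120LEI) = -4·(18/5)²·(6-(18/5))²·((18/5)+2·6)/(120·6·20000) = -3159/9765625 m
Load 4 — applied couple M₀=20 kN·m at a=12/5 m (b=L-a=18/5):
  y_4 = (R_Ax³/6 - M_Ax²/2 - M₀(x-a)²/2)/EI  [x>a] with R_A=24/5, M_A=12/5 = ((24/5)·(18/5)³/6 - (12/5)·(18/5)²/2 - 20·((18/5)-(12/5))²/2)/20000 = 144/390625 m
Superposition: y = Σ y_i = -72029/58593750 m ≈ -0.001229 m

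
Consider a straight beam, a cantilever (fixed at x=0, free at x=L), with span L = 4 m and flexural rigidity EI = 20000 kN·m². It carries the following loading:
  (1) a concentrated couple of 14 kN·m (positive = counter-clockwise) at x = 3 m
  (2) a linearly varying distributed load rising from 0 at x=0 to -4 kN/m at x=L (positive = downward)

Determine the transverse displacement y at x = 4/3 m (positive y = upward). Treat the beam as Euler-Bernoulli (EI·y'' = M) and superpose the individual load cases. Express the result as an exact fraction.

Load 1 — applied couple M₀=14 kN·m at a=3 m (b=L-a=1):
  y_1 = M₀x²/(2EI)  [x≤a] = 14·(4/3)²/(2·20000) = 7/11250 m
Load 2 — triangular load w₀=-4 kN/m (0→w₀ over full span):
  y_2 = (w₀Lx³/12-w₀L²x²/6-w₀x⁵/(120L))/EI = ((-4)·4·(4/3)³/12-(-4)·4²·(4/3)²/6-(-4)·(4/3)⁵/(120·4))/20000 = 1804/2278125 m
Superposition: y = Σ y_i = 6443/4556250 m ≈ 0.001414 m

y(4/3) = 6443/4556250 m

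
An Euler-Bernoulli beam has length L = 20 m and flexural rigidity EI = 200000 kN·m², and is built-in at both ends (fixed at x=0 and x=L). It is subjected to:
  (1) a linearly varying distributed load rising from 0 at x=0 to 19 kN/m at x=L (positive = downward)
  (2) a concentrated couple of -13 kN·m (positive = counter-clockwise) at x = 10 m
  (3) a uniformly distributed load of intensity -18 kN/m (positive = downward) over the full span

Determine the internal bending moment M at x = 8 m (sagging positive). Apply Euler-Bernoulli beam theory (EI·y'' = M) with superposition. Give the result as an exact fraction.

M(8) = -2939/20 kN·m

Load 1 — triangular load w₀=19 kN/m (0→w₀ over full span):
  M_1 = 3w₀Lx/20 - w₀L²/30 - w₀x³/(6L) = 3·19·20·8/20 - 19·20²/30 - 19·8³/(6·20) = 608/5 kN·m
Load 2 — applied couple M₀=-13 kN·m at a=10 m (b=L-a=10):
  M_2 = R_Ax - M_A  [x≤a] with R_A=-39/40, M_A=-13/4 = (-39/40)·8 - (-13/4) = -91/20 kN·m
Load 3 — uniform load w=-18 kN/m over full span:
  M_3 = wLx/2 - wL²/12 - wx²/2 = (-18)·20·8/2 - (-18)·20²/12 - (-18)·8²/2 = -264 kN·m
Superposition: M = Σ M_i = -2939/20 kN·m ≈ -146.950000 kN·m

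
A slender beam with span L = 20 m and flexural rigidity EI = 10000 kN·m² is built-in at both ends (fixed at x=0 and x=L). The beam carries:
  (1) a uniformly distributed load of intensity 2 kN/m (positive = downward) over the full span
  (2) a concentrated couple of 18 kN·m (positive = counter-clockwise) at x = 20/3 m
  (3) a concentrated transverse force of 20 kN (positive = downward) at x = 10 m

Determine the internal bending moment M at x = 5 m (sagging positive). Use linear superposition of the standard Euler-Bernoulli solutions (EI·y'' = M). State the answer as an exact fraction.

M(5) = 43/3 kN·m

Load 1 — uniform load w=2 kN/m over full span:
  M_1 = wLx/2 - wL²/12 - wx²/2 = 2·20·5/2 - 2·20²/12 - 2·5²/2 = 25/3 kN·m
Load 2 — applied couple M₀=18 kN·m at a=20/3 m (b=L-a=40/3):
  M_2 = R_Ax - M_A  [x≤a] with R_A=6/5, M_A=0 = (6/5)·5 - 0 = 6 kN·m
Load 3 — point force P=20 kN at a=10 m (b=L-a=10):
  M_3 = Pb²(3a+b)x/L³ - Pab²/L²  [x≤a] = 20·10²·(3·10+10)·5/20³ - 20·10·10²/20² = 0 kN·m
Superposition: M = Σ M_i = 43/3 kN·m ≈ 14.333333 kN·m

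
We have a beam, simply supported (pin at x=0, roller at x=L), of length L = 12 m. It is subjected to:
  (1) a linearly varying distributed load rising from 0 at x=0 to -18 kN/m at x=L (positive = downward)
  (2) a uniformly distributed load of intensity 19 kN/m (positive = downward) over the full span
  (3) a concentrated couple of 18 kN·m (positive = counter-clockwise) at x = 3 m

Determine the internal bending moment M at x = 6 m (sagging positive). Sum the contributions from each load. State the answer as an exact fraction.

M(6) = 171 kN·m

Load 1 — triangular load w₀=-18 kN/m (0→w₀ over full span):
  M_1 = w₀Lx/6 - w₀x³/(6L) = (-18)·12·6/6 - (-18)·6³/(6·12) = -162 kN·m
Load 2 — uniform load w=19 kN/m over full span:
  M_2 = wx(L-x)/2 = 19·6·(12-6)/2 = 342 kN·m
Load 3 — applied couple M₀=18 kN·m at a=3 m (b=L-a=9):
  M_3 = M₀x/L - M₀  [x>a] = 18·6/12 - 18 = -9 kN·m
Superposition: M = Σ M_i = 171 kN·m ≈ 171.000000 kN·m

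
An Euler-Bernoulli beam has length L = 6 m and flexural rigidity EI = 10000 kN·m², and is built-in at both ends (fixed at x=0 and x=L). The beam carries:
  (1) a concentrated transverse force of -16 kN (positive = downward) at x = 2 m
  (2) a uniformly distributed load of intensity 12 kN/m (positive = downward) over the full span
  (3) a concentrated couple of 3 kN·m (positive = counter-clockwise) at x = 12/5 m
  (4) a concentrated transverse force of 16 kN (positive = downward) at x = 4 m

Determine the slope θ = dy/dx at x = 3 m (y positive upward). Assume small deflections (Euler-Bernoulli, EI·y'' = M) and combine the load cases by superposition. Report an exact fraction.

θ(3) = -373/750000 rad

Load 1 — point force P=-16 kN at a=2 m (b=L-a=4):
  θ_1 = Pa²(L-x)(2bL-(3b+a)(L-x))/(2L³EI)  [x>a] = (-16)·2²·(6-3)·(2·4·6-(3·4+2)·(6-3))/(2·6³·10000) = -1/3750 rad
Load 2 — uniform load w=12 kN/m over full span:
  θ_2 = -wx(L-x)(L-2x)/(12EI) = -12·3·(6-3)·(6-2·3)/(12·10000) = 0 rad
Load 3 — applied couple M₀=3 kN·m at a=12/5 m (b=L-a=18/5):
  θ_3 = (R_Ax²/2 - M_Ax - M₀(x-a))/EI  [x>a] with R_A=18/25, M_A=9/25 = ((18/25)·3²/2 - (9/25)·3 - 3·(3-(12/5)))/10000 = 9/250000 rad
Load 4 — point force P=16 kN at a=4 m (b=L-a=2):
  θ_4 = -Pb²x(2aL-(3a+b)x)/(2L³EI)  [x≤a] = -16·2²·3·(2·4·6-(3·4+2)·3)/(2·6³·10000) = -1/3750 rad
Superposition: θ = Σ θ_i = -373/750000 rad ≈ -0.000497 rad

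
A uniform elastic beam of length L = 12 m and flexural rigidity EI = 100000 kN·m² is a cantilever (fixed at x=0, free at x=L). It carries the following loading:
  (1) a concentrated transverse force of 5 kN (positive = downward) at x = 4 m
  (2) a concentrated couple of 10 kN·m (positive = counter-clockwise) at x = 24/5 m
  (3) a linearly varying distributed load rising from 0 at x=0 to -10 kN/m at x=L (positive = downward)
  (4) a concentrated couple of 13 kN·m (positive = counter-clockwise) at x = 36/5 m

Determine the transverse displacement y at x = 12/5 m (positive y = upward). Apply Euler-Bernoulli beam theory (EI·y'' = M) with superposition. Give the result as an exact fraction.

y(12/5) = 494091/39062500 m

Load 1 — point force P=5 kN at a=4 m (b=L-a=8):
  y_1 = -Px²(3a-x)/(6EI)  [x≤a] = -5·(12/5)²·(3·4-(12/5))/(6·100000) = -36/78125 m
Load 2 — applied couple M₀=10 kN·m at a=24/5 m (b=L-a=36/5):
  y_2 = M₀x²/(2EI)  [x≤a] = 10·(12/5)²/(2·100000) = 9/31250 m
Load 3 — triangular load w₀=-10 kN/m (0→w₀ over full span):
  y_3 = (w₀Lx³/12-w₀L²x²/6-w₀x⁵/(120L))/EI = ((-10)·12·(12/5)³/12-(-10)·12²·(12/5)²/6-(-10)·(12/5)⁵/(120·12))/100000 = 121554/9765625 m
Load 4 — applied couple M₀=13 kN·m at a=36/5 m (b=L-a=24/5):
  y_4 = M₀x²/(2EI)  [x≤a] = 13·(12/5)²/(2·100000) = 117/312500 m
Superposition: y = Σ y_i = 494091/39062500 m ≈ 0.012649 m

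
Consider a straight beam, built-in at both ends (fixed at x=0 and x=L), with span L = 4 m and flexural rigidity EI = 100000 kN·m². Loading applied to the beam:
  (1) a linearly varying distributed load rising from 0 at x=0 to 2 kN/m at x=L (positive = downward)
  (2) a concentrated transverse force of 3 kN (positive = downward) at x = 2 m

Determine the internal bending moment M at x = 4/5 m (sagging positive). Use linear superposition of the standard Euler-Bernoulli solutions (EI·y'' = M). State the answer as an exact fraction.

M(4/5) = -337/750 kN·m

Load 1 — triangular load w₀=2 kN/m (0→w₀ over full span):
  M_1 = 3w₀Lx/20 - w₀L²/30 - w₀x³/(6L) = 3·2·4·(4/5)/20 - 2·4²/30 - 2·(4/5)³/(6·4) = -56/375 kN·m
Load 2 — point force P=3 kN at a=2 m (b=L-a=2):
  M_2 = Pb²(3a+b)x/L³ - Pab²/L²  [x≤a] = 3·2²·(3·2+2)·(4/5)/4³ - 3·2·2²/4² = -3/10 kN·m
Superposition: M = Σ M_i = -337/750 kN·m ≈ -0.449333 kN·m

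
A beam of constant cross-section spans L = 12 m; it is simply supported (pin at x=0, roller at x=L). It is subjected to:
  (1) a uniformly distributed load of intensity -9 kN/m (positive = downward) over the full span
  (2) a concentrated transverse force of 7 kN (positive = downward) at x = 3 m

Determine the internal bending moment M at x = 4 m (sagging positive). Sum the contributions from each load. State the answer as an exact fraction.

Load 1 — uniform load w=-9 kN/m over full span:
  M_1 = wx(L-x)/2 = (-9)·4·(12-4)/2 = -144 kN·m
Load 2 — point force P=7 kN at a=3 m (b=L-a=9):
  M_2 = Pa(L-x)/L  [x>a] = 7·3·(12-4)/12 = 14 kN·m
Superposition: M = Σ M_i = -130 kN·m ≈ -130.000000 kN·m

M(4) = -130 kN·m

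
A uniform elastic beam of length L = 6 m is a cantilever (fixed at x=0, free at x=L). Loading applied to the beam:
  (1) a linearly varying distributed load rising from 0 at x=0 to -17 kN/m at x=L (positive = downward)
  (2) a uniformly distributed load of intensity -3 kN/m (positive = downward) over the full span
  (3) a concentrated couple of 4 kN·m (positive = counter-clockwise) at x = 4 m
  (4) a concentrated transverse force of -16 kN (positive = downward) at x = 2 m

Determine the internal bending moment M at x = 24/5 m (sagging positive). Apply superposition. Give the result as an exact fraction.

M(24/5) = 1698/125 kN·m

Load 1 — triangular load w₀=-17 kN/m (0→w₀ over full span):
  M_1 = w₀Lx/2 - w₀L²/3 - w₀x³/(6L) = (-17)·6·(24/5)/2 - (-17)·6²/3 - (-17)·(24/5)³/(6·6) = 1428/125 kN·m
Load 2 — uniform load w=-3 kN/m over full span:
  M_2 = -w(L-x)²/2 = -(-3)·(6-(24/5))²/2 = 54/25 kN·m
Load 3 — applied couple M₀=4 kN·m at a=4 m (b=L-a=2):
  M_3 = 0  [x>a] = 0 kN·m
Load 4 — point force P=-16 kN at a=2 m (b=L-a=4):
  M_4 = 0  [x>a] = 0 kN·m
Superposition: M = Σ M_i = 1698/125 kN·m ≈ 13.584000 kN·m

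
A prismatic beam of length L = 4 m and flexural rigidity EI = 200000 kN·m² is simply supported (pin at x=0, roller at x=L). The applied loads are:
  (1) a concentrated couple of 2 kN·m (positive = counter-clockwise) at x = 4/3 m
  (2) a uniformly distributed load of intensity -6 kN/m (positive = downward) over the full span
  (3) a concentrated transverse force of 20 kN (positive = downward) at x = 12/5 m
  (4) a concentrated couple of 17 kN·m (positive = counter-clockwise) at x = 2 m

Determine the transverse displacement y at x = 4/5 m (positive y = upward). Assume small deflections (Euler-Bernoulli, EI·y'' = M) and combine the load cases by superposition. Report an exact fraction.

Load 1 — applied couple M₀=2 kN·m at a=4/3 m (b=L-a=8/3):
  y_1 = (M₀x³/(6L)+C₁x)/EI  [x≤a] with C₁=M₀(3b²-L²)/(6L)=4/9 = (2·(4/5)³/(6·4)+(4/9)·(4/5))/200000 = 7/3515625 m
Load 2 — uniform load w=-6 kN/m over full span:
  y_2 = -wx(L³-2Lx²+x³)/(24EI) = -(-6)·(4/5)·(4³-2·4·(4/5)²+(4/5)³)/(24·200000) = 116/1953125 m
Load 3 — point force P=20 kN at a=12/5 m (b=L-a=8/5):
  y_3 = -Pbx(L²-b²-x²)/(6LEI)  [x≤a] = -20·(8/5)·(4/5)·(4²-(8/5)²-(4/5)²)/(6·4·200000) = -16/234375 m
Load 4 — applied couple M₀=17 kN·m at a=2 m (b=L-a=2):
  y_4 = (M₀x³/(6L)+C₁x)/EI  [x≤a] with C₁=M₀(3b²-L²)/(6L)=-17/6 = (17·(4/5)³/(6·4)+(-17/6)·(4/5))/200000 = -119/12500000 m
Superposition: y = Σ y_i = -9227/562500000 m ≈ -0.000016 m

y(4/5) = -9227/562500000 m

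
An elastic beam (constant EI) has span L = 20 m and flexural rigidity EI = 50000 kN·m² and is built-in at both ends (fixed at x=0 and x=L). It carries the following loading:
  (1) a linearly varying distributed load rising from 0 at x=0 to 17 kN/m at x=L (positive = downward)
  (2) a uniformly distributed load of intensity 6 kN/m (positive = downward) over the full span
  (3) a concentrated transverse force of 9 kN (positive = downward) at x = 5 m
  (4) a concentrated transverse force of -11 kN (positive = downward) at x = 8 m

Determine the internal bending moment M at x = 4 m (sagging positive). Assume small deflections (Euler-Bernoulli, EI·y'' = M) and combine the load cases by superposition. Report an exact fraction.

Load 1 — triangular load w₀=17 kN/m (0→w₀ over full span):
  M_1 = 3w₀Lx/20 - w₀L²/30 - w₀x³/(6L) = 3·17·20·4/20 - 17·20²/30 - 17·4³/(6·20) = -476/15 kN·m
Load 2 — uniform load w=6 kN/m over full span:
  M_2 = wLx/2 - wL²/12 - wx²/2 = 6·20·4/2 - 6·20²/12 - 6·4²/2 = -8 kN·m
Load 3 — point force P=9 kN at a=5 m (b=L-a=15):
  M_3 = Pb²(3a+b)x/L³ - Pab²/L²  [x≤a] = 9·15²·(3·5+15)·4/20³ - 9·5·15²/20² = 81/16 kN·m
Load 4 — point force P=-11 kN at a=8 m (b=L-a=12):
  M_4 = Pb²(3a+b)x/L³ - Pab²/L²  [x≤a] = (-11)·12²·(3·8+12)·4/20³ - (-11)·8·12²/20² = 396/125 kN·m
Superposition: M = Σ M_i = -189017/6000 kN·m ≈ -31.502833 kN·m

M(4) = -189017/6000 kN·m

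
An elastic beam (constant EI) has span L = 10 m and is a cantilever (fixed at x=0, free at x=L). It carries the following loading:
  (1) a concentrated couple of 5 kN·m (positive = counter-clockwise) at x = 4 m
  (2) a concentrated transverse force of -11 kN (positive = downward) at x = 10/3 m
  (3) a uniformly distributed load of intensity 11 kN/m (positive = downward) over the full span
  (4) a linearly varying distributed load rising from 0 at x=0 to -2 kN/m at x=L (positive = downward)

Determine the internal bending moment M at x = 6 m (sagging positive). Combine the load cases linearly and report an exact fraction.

M(6) = -1112/15 kN·m

Load 1 — applied couple M₀=5 kN·m at a=4 m (b=L-a=6):
  M_1 = 0  [x>a] = 0 kN·m
Load 2 — point force P=-11 kN at a=10/3 m (b=L-a=20/3):
  M_2 = 0  [x>a] = 0 kN·m
Load 3 — uniform load w=11 kN/m over full span:
  M_3 = -w(L-x)²/2 = -11·(10-6)²/2 = -88 kN·m
Load 4 — triangular load w₀=-2 kN/m (0→w₀ over full span):
  M_4 = w₀Lx/2 - w₀L²/3 - w₀x³/(6L) = (-2)·10·6/2 - (-2)·10²/3 - (-2)·6³/(6·10) = 208/15 kN·m
Superposition: M = Σ M_i = -1112/15 kN·m ≈ -74.133333 kN·m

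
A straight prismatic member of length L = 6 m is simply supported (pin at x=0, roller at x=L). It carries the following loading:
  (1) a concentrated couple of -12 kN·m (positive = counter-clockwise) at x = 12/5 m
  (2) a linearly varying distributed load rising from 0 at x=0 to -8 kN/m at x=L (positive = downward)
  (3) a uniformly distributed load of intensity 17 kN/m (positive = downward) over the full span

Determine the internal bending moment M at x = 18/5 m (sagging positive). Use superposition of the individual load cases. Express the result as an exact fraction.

M(18/5) = 7476/125 kN·m

Load 1 — applied couple M₀=-12 kN·m at a=12/5 m (b=L-a=18/5):
  M_1 = M₀x/L - M₀  [x>a] = (-12)·(18/5)/6 - (-12) = 24/5 kN·m
Load 2 — triangular load w₀=-8 kN/m (0→w₀ over full span):
  M_2 = w₀Lx/6 - w₀x³/(6L) = (-8)·6·(18/5)/6 - (-8)·(18/5)³/(6·6) = -2304/125 kN·m
Load 3 — uniform load w=17 kN/m over full span:
  M_3 = wx(L-x)/2 = 17·(18/5)·(6-(18/5))/2 = 1836/25 kN·m
Superposition: M = Σ M_i = 7476/125 kN·m ≈ 59.808000 kN·m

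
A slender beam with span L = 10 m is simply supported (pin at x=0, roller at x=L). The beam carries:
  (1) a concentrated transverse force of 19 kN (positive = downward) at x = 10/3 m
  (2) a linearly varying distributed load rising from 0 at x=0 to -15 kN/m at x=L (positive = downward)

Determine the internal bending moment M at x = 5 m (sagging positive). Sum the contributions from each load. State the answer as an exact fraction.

M(5) = -745/12 kN·m

Load 1 — point force P=19 kN at a=10/3 m (b=L-a=20/3):
  M_1 = Pa(L-x)/L  [x>a] = 19·(10/3)·(10-5)/10 = 95/3 kN·m
Load 2 — triangular load w₀=-15 kN/m (0→w₀ over full span):
  M_2 = w₀Lx/6 - w₀x³/(6L) = (-15)·10·5/6 - (-15)·5³/(6·10) = -375/4 kN·m
Superposition: M = Σ M_i = -745/12 kN·m ≈ -62.083333 kN·m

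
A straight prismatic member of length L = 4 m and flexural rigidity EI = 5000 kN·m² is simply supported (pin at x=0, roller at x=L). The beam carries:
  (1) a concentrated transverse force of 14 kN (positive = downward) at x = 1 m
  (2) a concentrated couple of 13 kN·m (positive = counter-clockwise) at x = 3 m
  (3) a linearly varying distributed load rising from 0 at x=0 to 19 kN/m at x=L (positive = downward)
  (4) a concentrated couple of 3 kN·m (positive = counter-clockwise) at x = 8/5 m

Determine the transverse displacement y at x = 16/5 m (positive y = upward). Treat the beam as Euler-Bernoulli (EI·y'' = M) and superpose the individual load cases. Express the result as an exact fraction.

y(16/5) = -2882309/468750000 m

Load 1 — point force P=14 kN at a=1 m (b=L-a=3):
  y_1 = -Pa(L-x)(2Lx-a²-x²)/(6LEI)  [x>a] = -14·1·(4-(16/5))·(2·4·(16/5)-1²-(16/5)²)/(6·4·5000) = -2513/1875000 m
Load 2 — applied couple M₀=13 kN·m at a=3 m (b=L-a=1):
  y_2 = (M₀x³/(6L)-M₀(x-a)²/2+C₁x)/EI  [x>a] with C₁=M₀(3b²-L²)/(6L)=-169/24 = (13·(16/5)³/(6·4)-13·((16/5)-3)²/2+(-169/24)·(16/5))/5000 = -1261/1250000 m
Load 3 — triangular load w₀=19 kN/m (0→w₀ over full span):
  y_3 = -w₀x(7L⁴-10L²x²+3x⁴)/(360LEI) = -19·(16/5)·(7·4⁴-10·4²·(16/5)²+3·(16/5)⁴)/(360·4·5000) = -38608/9765625 m
Load 4 — applied couple M₀=3 kN·m at a=8/5 m (b=L-a=12/5):
  y_4 = (M₀x³/(6L)-M₀(x-a)²/2+C₁x)/EI  [x>a] with C₁=M₀(3b²-L²)/(6L)=4/25 = (3·(16/5)³/(6·4)-3·((16/5)-(8/5))²/2+(4/25)·(16/5))/5000 = 12/78125 m
Superposition: y = Σ y_i = -2882309/468750000 m ≈ -0.006149 m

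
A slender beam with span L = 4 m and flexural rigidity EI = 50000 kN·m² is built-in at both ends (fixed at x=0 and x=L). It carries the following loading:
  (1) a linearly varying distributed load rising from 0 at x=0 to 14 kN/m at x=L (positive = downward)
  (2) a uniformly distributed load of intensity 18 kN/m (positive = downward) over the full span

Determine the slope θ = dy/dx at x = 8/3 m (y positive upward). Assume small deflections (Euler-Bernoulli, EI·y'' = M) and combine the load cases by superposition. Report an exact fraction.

θ(8/3) = 736/3796875 rad

Load 1 — triangular load w₀=14 kN/m (0→w₀ over full span):
  θ_1 = -w₀(2x(L-x)(L-2x)(x+2L)+x²(L-x)²)/(120LEI) = -14·(2·(8/3)·(4-(8/3))·(4-2·(8/3))·((8/3)+2·4)+(8/3)²·(4-(8/3))²)/(120·4·50000) = 196/3796875 rad
Load 2 — uniform load w=18 kN/m over full span:
  θ_2 = -wx(L-x)(L-2x)/(12EI) = -18·(8/3)·(4-(8/3))·(4-2·(8/3))/(12·50000) = 4/28125 rad
Superposition: θ = Σ θ_i = 736/3796875 rad ≈ 0.000194 rad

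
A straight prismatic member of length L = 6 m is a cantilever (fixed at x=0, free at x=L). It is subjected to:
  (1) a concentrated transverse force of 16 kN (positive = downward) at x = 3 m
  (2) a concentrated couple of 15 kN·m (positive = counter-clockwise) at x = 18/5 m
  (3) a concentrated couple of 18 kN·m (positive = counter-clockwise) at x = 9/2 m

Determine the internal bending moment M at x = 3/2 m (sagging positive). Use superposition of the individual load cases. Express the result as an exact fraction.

M(3/2) = 9 kN·m

Load 1 — point force P=16 kN at a=3 m (b=L-a=3):
  M_1 = -P(a-x)  [x≤a] = -16·(3-(3/2)) = -24 kN·m
Load 2 — applied couple M₀=15 kN·m at a=18/5 m (b=L-a=12/5):
  M_2 = M₀  [x≤a] = 15 = 15 kN·m
Load 3 — applied couple M₀=18 kN·m at a=9/2 m (b=L-a=3/2):
  M_3 = M₀  [x≤a] = 18 = 18 kN·m
Superposition: M = Σ M_i = 9 kN·m ≈ 9.000000 kN·m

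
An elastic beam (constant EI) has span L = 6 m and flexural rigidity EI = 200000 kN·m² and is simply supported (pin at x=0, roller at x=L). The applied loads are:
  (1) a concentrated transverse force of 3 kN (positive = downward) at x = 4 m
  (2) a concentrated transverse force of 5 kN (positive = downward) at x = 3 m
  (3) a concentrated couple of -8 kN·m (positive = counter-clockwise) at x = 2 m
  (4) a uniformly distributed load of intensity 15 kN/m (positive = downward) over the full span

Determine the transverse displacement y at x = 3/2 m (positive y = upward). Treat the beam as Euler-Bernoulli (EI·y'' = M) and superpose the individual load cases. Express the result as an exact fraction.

y(3/2) = -213/204800 m

Load 1 — point force P=3 kN at a=4 m (b=L-a=2):
  y_1 = -Pbx(L²-b²-x²)/(6LEI)  [x≤a] = -3·2·(3/2)·(6²-2²-(3/2)²)/(6·6·200000) = -119/3200000 m
Load 2 — point force P=5 kN at a=3 m (b=L-a=3):
  y_2 = -Pbx(L²-b²-x²)/(6LEI)  [x≤a] = -5·3·(3/2)·(6²-3²-(3/2)²)/(6·6·200000) = -99/1280000 m
Load 3 — applied couple M₀=-8 kN·m at a=2 m (b=L-a=4):
  y_3 = (M₀x³/(6L)+C₁x)/EI  [x≤a] with C₁=M₀(3b²-L²)/(6L)=-8/3 = ((-8)·(3/2)³/(6·6)+(-8/3)·(3/2))/200000 = -19/800000 m
Load 4 — uniform load w=15 kN/m over full span:
  y_4 = -wx(L³-2Lx²+x³)/(24EI) = -15·(3/2)·(6³-2·6·(3/2)²+(3/2)³)/(24·200000) = -4617/5120000 m
Superposition: y = Σ y_i = -213/204800 m ≈ -0.001040 m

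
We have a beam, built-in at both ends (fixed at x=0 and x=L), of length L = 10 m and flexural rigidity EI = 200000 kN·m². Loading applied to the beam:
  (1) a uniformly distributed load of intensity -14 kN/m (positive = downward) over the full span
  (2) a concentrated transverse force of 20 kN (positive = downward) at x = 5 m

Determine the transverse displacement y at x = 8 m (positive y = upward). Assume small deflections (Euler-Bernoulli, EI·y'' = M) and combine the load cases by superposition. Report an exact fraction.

Load 1 — uniform load w=-14 kN/m over full span:
  y_1 = -wx²(L-x)²/(24EI) = -(-14)·8²·(10-8)²/(24·200000) = 7/9375 m
Load 2 — point force P=20 kN at a=5 m (b=L-a=5):
  y_2 = -Pa²(L-x)²(3bL-(3b+a)(L-x))/(6L³EI)  [x>a] = -20·5²·(10-8)²·(3·5·10-(3·5+5)·(10-8))/(6·10³·200000) = -11/60000 m
Superposition: y = Σ y_i = 169/300000 m ≈ 0.000563 m

y(8) = 169/300000 m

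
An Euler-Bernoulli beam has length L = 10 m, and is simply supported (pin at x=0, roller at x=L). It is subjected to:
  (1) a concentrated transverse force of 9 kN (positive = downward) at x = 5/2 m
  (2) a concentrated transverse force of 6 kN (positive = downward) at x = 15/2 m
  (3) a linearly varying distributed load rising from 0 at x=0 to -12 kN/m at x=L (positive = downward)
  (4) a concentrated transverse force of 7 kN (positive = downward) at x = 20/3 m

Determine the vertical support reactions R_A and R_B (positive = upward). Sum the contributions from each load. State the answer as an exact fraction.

R_A = -113/12 kN, R_B = -343/12 kN

Load 1 — point force P=9 kN at a=5/2 m (b=L-a=15/2):
  R_A = Pb/L = 9·(15/2)/10 = 27/4 kN
  R_B = Pa/L = 9·(5/2)/10 = 9/4 kN
Load 2 — point force P=6 kN at a=15/2 m (b=L-a=5/2):
  R_A = Pb/L = 6·(5/2)/10 = 3/2 kN
  R_B = Pa/L = 6·(15/2)/10 = 9/2 kN
Load 3 — triangular load w₀=-12 kN/m (0→w₀ over full span):
  R_A = w₀L/6 = (-12)·10/6 = -20 kN
  R_B = w₀L/3 = (-12)·10/3 = -40 kN
Load 4 — point force P=7 kN at a=20/3 m (b=L-a=10/3):
  R_A = Pb/L = 7·(10/3)/10 = 7/3 kN
  R_B = Pa/L = 7·(20/3)/10 = 14/3 kN
Superposition: R_A = -113/12 kN, R_B = -343/12 kN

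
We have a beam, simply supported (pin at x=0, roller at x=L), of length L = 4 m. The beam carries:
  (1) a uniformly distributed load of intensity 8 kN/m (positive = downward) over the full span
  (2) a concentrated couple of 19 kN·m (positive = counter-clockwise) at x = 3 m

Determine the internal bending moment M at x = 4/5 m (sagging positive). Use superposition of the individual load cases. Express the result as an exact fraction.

M(4/5) = 351/25 kN·m

Load 1 — uniform load w=8 kN/m over full span:
  M_1 = wx(L-x)/2 = 8·(4/5)·(4-(4/5))/2 = 256/25 kN·m
Load 2 — applied couple M₀=19 kN·m at a=3 m (b=L-a=1):
  M_2 = M₀x/L  [x≤a] = 19·(4/5)/4 = 19/5 kN·m
Superposition: M = Σ M_i = 351/25 kN·m ≈ 14.040000 kN·m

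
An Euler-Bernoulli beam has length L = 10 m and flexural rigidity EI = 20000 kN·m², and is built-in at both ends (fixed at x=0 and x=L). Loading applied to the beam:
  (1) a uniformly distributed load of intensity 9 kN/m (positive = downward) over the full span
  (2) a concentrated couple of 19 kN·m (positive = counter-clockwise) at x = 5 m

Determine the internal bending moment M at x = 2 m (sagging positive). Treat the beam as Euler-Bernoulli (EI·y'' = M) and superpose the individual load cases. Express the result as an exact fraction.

Load 1 — uniform load w=9 kN/m over full span:
  M_1 = wLx/2 - wL²/12 - wx²/2 = 9·10·2/2 - 9·10²/12 - 9·2²/2 = -3 kN·m
Load 2 — applied couple M₀=19 kN·m at a=5 m (b=L-a=5):
  M_2 = R_Ax - M_A  [x≤a] with R_A=57/20, M_A=19/4 = (57/20)·2 - (19/4) = 19/20 kN·m
Superposition: M = Σ M_i = -41/20 kN·m ≈ -2.050000 kN·m

M(2) = -41/20 kN·m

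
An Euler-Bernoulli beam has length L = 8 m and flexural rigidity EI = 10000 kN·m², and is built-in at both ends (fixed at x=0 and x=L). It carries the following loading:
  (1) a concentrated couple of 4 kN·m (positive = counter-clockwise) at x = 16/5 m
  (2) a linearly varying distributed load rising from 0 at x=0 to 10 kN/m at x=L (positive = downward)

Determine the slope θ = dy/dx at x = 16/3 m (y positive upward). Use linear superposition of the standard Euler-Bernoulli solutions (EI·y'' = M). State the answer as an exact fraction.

Load 1 — applied couple M₀=4 kN·m at a=16/5 m (b=L-a=24/5):
  θ_1 = (R_Ax²/2 - M_Ax - M₀(x-a))/EI  [x>a] with R_A=18/25, M_A=12/25 = ((18/25)·(16/3)²/2 - (12/25)·(16/3) - 4·((16/3)-(16/5)))/10000 = -4/46875 rad
Load 2 — triangular load w₀=10 kN/m (0→w₀ over full span):
  θ_2 = -w₀(2x(L-x)(L-2x)(x+2L)+x²(L-x)²)/(120LEI) = -10·(2·(16/3)·(8-(16/3))·(8-2·(16/3))·((16/3)+2·8)+(16/3)²·(8-(16/3))²)/(120·8·10000) = 224/151875 rad
Superposition: θ = Σ θ_i = 5276/3796875 rad ≈ 0.001390 rad

θ(16/3) = 5276/3796875 rad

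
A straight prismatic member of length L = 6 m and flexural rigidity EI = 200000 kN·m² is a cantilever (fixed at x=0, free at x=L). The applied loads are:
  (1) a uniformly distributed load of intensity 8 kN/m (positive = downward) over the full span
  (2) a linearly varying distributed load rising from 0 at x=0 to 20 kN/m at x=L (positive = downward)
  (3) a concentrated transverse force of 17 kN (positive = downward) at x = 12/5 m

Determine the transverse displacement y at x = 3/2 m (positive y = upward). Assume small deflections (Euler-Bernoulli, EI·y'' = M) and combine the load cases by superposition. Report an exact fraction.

y(3/2) = -262071/128000000 m

Load 1 — uniform load w=8 kN/m over full span:
  y_1 = -wx²(x²-4Lx+6L²)/(24EI) = -8·(3/2)²·((3/2)²-4·6·(3/2)+6·6²)/(24·200000) = -2187/3200000 m
Load 2 — triangular load w₀=20 kN/m (0→w₀ over full span):
  y_2 = (w₀Lx³/12-w₀L²x²/6-w₀x⁵/(120L))/EI = (20·6·(3/2)³/12-20·6²·(3/2)²/6-20·(3/2)⁵/(120·6))/200000 = -30267/25600000 m
Load 3 — point force P=17 kN at a=12/5 m (b=L-a=18/5):
  y_3 = -Px²(3a-x)/(6EI)  [x≤a] = -17·(3/2)²·(3·(12/5)-(3/2))/(6·200000) = -2907/16000000 m
Superposition: y = Σ y_i = -262071/128000000 m ≈ -0.002047 m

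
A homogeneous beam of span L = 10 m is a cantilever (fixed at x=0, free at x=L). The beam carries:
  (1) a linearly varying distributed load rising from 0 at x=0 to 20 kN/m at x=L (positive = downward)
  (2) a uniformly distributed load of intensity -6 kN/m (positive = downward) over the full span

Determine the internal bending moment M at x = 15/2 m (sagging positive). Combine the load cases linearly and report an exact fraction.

M(15/2) = -925/24 kN·m

Load 1 — triangular load w₀=20 kN/m (0→w₀ over full span):
  M_1 = w₀Lx/2 - w₀L²/3 - w₀x³/(6L) = 20·10·(15/2)/2 - 20·10²/3 - 20·(15/2)³/(6·10) = -1375/24 kN·m
Load 2 — uniform load w=-6 kN/m over full span:
  M_2 = -w(L-x)²/2 = -(-6)·(10-(15/2))²/2 = 75/4 kN·m
Superposition: M = Σ M_i = -925/24 kN·m ≈ -38.541667 kN·m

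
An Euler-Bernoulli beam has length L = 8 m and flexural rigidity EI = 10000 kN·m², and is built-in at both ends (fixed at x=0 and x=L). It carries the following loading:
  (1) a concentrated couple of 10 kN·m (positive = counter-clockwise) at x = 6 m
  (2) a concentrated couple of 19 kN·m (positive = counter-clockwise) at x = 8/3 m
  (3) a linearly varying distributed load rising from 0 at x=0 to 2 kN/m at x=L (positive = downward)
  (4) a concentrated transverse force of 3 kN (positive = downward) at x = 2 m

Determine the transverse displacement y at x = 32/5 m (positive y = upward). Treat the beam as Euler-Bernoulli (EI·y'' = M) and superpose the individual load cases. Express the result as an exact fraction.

Load 1 — applied couple M₀=10 kN·m at a=6 m (b=L-a=2):
  y_1 = (R_Ax³/6 - M_Ax²/2 - M₀(x-a)²/2)/EI  [x>a] with R_A=45/32, M_A=25/8 = ((45/32)·(32/5)³/6 - (25/8)·(32/5)²/2 - 10·((32/5)-6)²/2)/10000 = -21/62500 m
Load 2 — applied couple M₀=19 kN·m at a=8/3 m (b=L-a=16/3):
  y_2 = (R_Ax³/6 - M_Ax²/2 - M₀(x-a)²/2)/EI  [x>a] with R_A=19/6, M_A=0 = ((19/6)·(32/5)³/6 - 0·(32/5)²/2 - 19·((32/5)-(8/3))²/2)/10000 = 418/703125 m
Load 3 — triangular load w₀=2 kN/m (0→w₀ over full span):
  y_3 = -w₀x²(L-x)²(x+2L)/(120LEI) = -2·(32/5)²·(8-(32/5))²·((32/5)+2·8)/(120·8·10000) = -14336/29296875 m
Load 4 — point force P=3 kN at a=2 m (b=L-a=6):
  y_4 = -Pa²(L-x)²(3bL-(3b+a)(L-x))/(6L³EI)  [x>a] = -3·2²·(8-(32/5))²·(3·6·8-(3·6+2)·(8-(32/5)))/(6·8³·10000) = -7/62500 m
Superposition: y = Σ y_i = -30133/87890625 m ≈ -0.000343 m

y(32/5) = -30133/87890625 m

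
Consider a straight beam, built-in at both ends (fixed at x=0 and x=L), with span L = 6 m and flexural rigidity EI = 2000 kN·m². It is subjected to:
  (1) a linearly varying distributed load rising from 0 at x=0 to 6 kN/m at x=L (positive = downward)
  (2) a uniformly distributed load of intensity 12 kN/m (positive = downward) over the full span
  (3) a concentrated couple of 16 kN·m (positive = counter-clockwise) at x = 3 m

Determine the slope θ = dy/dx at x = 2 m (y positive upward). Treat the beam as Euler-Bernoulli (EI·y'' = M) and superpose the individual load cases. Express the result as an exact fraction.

Load 1 — triangular load w₀=6 kN/m (0→w₀ over full span):
  θ_1 = -w₀(2x(L-x)(L-2x)(x+2L)+x²(L-x)²)/(120LEI) = -6·(2·2·(6-2)·(6-2·2)·(2+2·6)+2²·(6-2)²)/(120·6·2000) = -4/1875 rad
Load 2 — uniform load w=12 kN/m over full span:
  θ_2 = -wx(L-x)(L-2x)/(12EI) = -12·2·(6-2)·(6-2·2)/(12·2000) = -1/125 rad
Load 3 — applied couple M₀=16 kN·m at a=3 m (b=L-a=3):
  θ_3 = (R_Ax²/2 - M_Ax)/EI  [x≤a] with R_A=4, M_A=4 = (4·2²/2 - 4·2)/2000 = 0 rad
Superposition: θ = Σ θ_i = -19/1875 rad ≈ -0.010133 rad

θ(2) = -19/1875 rad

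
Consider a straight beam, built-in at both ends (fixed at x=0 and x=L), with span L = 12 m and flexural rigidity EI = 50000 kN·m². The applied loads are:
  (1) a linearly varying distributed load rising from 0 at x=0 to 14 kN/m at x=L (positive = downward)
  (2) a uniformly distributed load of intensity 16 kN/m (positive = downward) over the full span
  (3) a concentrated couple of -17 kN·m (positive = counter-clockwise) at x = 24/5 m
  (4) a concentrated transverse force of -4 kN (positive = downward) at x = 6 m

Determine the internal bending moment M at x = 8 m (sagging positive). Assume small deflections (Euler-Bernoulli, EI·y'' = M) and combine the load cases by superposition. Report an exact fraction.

Load 1 — triangular load w₀=14 kN/m (0→w₀ over full span):
  M_1 = 3w₀Lx/20 - w₀L²/30 - w₀x³/(6L) = 3·14·12·8/20 - 14·12²/30 - 14·8³/(6·12) = 1568/45 kN·m
Load 2 — uniform load w=16 kN/m over full span:
  M_2 = wLx/2 - wL²/12 - wx²/2 = 16·12·8/2 - 16·12²/12 - 16·8²/2 = 64 kN·m
Load 3 — applied couple M₀=-17 kN·m at a=24/5 m (b=L-a=36/5):
  M_3 = R_Ax - M_A - M₀  [x>a] with R_A=-51/25, M_A=-51/25 = (-51/25)·8 - (-51/25) - (-17) = 68/25 kN·m
Load 4 — point force P=-4 kN at a=6 m (b=L-a=6):
  M_4 = Pa²(a+3b)(L-x)/L³ - Pa²b/L²  [x>a] = (-4)·6²·(6+3·6)·(12-8)/12³ - (-4)·6²·6/12² = -2 kN·m
Superposition: M = Σ M_i = 22402/225 kN·m ≈ 99.564444 kN·m

M(8) = 22402/225 kN·m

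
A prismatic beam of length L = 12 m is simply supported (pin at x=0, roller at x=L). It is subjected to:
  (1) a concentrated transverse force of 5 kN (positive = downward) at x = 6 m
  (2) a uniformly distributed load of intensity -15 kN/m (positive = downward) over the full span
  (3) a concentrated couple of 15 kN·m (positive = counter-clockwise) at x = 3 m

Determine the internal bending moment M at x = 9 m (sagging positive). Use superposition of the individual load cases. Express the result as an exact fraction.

M(9) = -795/4 kN·m

Load 1 — point force P=5 kN at a=6 m (b=L-a=6):
  M_1 = Pa(L-x)/L  [x>a] = 5·6·(12-9)/12 = 15/2 kN·m
Load 2 — uniform load w=-15 kN/m over full span:
  M_2 = wx(L-x)/2 = (-15)·9·(12-9)/2 = -405/2 kN·m
Load 3 — applied couple M₀=15 kN·m at a=3 m (b=L-a=9):
  M_3 = M₀x/L - M₀  [x>a] = 15·9/12 - 15 = -15/4 kN·m
Superposition: M = Σ M_i = -795/4 kN·m ≈ -198.750000 kN·m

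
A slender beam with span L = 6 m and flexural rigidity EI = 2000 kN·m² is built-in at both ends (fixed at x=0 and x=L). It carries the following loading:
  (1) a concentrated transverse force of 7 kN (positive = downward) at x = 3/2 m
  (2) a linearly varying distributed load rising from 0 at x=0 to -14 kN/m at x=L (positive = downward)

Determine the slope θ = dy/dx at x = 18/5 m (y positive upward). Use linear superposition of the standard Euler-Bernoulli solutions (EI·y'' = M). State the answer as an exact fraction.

θ(18/5) = -16317/10000000 rad

Load 1 — point force P=7 kN at a=3/2 m (b=L-a=9/2):
  θ_1 = Pa²(L-x)(2bL-(3b+a)(L-x))/(2L³EI)  [x>a] = 7·(3/2)²·(6-(18/5))·(2·(9/2)·6-(3·(9/2)+(3/2))·(6-(18/5)))/(2·6³·2000) = 63/80000 rad
Load 2 — triangular load w₀=-14 kN/m (0→w₀ over full span):
  θ_2 = -w₀(2x(L-x)(L-2x)(x+2L)+x²(L-x)²)/(120LEI) = -(-14)·(2·(18/5)·(6-(18/5))·(6-2·(18/5))·((18/5)+2·6)+(18/5)²·(6-(18/5))²)/(120·6·2000) = -189/78125 rad
Superposition: θ = Σ θ_i = -16317/10000000 rad ≈ -0.001632 rad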